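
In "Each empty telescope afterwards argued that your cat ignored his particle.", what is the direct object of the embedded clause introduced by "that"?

The verb of the embedded clause introduced by "that" is "ignored"; its direct object is the NP "his particle".

his particle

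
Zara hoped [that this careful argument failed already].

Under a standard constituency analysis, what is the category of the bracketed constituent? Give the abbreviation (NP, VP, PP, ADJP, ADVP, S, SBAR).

SBAR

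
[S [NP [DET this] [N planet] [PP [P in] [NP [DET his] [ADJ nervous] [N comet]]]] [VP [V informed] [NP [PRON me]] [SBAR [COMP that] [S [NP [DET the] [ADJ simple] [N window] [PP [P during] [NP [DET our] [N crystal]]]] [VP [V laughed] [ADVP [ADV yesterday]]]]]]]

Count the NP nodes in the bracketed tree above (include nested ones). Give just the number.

Scanning left to right, an opening `[NP` appears at word positions 1, 4, 8, 10, 14 — 5 in total.

5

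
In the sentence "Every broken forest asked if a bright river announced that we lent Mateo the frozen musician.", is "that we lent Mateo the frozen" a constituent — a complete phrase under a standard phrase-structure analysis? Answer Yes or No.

The sequence begins inside the complementizer "that" and ends inside the clause "we lent Mateo the frozen musician"; it crosses a phrase boundary, so no single node in the tree spans exactly those words.

No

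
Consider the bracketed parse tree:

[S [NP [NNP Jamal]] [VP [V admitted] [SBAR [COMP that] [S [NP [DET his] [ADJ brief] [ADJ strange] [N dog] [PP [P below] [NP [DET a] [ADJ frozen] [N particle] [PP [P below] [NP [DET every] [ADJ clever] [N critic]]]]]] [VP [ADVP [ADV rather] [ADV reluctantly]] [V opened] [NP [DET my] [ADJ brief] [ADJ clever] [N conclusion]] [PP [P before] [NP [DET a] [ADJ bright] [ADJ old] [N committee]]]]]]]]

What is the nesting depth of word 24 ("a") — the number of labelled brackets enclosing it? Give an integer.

8

Path from the root down to the word: S → VP → SBAR → S → VP → PP → NP → DET. That is 8 enclosing brackets.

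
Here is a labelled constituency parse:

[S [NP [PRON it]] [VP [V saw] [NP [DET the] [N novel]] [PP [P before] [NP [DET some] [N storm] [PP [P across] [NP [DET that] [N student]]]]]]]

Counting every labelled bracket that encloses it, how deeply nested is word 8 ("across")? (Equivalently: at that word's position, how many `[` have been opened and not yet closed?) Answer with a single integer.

6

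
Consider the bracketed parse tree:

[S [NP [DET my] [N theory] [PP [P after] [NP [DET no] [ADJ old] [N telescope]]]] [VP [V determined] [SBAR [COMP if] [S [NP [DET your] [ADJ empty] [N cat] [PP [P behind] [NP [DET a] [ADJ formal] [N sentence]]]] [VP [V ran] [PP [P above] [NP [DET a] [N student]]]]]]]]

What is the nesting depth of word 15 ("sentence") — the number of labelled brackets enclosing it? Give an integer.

8

Counting open brackets not yet closed at "sentence": [S [VP [SBAR [S [NP [PP [NP [N = 8.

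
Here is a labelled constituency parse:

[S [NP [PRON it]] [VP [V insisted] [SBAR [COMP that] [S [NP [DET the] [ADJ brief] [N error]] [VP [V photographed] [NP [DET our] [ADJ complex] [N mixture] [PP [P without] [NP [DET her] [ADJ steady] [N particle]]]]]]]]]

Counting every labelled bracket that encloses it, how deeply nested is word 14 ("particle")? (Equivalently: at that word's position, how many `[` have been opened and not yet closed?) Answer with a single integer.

9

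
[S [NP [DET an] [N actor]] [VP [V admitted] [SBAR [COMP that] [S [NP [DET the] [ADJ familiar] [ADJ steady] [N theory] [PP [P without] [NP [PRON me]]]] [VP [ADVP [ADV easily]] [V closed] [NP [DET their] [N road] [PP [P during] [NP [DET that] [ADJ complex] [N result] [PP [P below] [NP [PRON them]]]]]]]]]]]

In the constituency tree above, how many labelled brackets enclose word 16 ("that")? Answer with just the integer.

The word sits inside DET, which is inside NP, inside PP, inside NP, inside VP, inside S, inside SBAR, inside VP, inside S — 9 brackets in all.

9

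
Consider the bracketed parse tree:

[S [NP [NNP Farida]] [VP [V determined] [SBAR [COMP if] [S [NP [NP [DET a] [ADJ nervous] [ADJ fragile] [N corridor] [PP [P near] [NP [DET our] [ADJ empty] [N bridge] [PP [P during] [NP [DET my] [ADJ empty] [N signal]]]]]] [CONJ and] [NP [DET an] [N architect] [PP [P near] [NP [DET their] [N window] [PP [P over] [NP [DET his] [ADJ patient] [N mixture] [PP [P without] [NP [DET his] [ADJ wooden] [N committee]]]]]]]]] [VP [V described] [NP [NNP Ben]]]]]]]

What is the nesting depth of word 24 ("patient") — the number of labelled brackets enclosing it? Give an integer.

11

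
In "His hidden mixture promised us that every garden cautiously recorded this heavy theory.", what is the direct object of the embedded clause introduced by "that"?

this heavy theory

Within the embedded clause introduced by "that", the direct object of "recorded" is "this heavy theory".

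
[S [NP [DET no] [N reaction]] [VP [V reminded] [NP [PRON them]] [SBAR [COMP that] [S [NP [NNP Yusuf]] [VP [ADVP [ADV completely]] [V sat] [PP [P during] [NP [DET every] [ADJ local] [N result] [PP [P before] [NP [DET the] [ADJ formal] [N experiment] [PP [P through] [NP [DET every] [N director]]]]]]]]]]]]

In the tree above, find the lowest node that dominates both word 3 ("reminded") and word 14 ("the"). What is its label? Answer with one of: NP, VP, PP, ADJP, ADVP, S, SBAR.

VP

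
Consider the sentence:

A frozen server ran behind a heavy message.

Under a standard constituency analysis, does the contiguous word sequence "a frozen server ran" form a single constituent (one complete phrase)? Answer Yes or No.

No

The sequence begins inside the noun phrase "a frozen server" and ends inside the verb phrase "ran behind a heavy message"; it crosses a phrase boundary, so no single node in the tree spans exactly those words.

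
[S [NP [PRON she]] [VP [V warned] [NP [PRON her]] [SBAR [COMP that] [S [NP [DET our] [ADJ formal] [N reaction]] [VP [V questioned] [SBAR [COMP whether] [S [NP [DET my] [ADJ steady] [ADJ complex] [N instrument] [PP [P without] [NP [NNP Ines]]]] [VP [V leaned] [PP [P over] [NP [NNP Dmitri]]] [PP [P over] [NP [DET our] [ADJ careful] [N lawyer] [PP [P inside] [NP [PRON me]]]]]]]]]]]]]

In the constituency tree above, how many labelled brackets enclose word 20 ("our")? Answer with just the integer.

11

Path from the root down to the word: S → VP → SBAR → S → VP → SBAR → S → VP → PP → NP → DET. That is 11 enclosing brackets.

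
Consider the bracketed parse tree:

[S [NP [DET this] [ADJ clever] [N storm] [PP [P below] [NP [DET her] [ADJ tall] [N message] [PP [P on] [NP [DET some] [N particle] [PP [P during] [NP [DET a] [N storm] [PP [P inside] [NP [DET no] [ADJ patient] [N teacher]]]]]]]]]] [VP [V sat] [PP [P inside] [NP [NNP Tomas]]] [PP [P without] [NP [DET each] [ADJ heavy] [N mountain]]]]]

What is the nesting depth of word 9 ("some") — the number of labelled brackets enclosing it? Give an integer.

7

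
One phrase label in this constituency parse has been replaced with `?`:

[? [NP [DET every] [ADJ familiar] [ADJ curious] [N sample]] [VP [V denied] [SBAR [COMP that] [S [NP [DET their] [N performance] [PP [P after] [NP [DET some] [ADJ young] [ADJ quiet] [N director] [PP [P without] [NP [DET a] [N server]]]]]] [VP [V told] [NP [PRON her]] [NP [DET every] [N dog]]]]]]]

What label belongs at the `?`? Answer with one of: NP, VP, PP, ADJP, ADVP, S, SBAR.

A constituent whose immediate children are NP, VP is a clause: S.

S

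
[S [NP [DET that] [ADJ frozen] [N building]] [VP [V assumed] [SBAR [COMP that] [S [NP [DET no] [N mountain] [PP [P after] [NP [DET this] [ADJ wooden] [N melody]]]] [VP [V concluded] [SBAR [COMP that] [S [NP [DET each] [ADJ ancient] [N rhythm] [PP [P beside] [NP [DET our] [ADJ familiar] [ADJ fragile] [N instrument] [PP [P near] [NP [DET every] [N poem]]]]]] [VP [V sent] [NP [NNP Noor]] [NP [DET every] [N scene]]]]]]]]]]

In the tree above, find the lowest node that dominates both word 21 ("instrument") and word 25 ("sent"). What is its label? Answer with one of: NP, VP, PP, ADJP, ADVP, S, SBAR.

S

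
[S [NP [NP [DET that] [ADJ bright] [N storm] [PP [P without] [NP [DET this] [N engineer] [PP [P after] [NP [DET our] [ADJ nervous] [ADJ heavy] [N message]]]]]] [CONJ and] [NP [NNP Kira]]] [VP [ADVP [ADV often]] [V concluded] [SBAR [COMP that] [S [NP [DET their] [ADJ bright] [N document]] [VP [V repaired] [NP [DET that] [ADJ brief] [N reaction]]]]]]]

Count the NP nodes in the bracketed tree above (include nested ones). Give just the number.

Scanning left to right, an opening `[NP` appears at word positions 1, 1, 5, 8, 13, 17, 21 — 7 in total.

7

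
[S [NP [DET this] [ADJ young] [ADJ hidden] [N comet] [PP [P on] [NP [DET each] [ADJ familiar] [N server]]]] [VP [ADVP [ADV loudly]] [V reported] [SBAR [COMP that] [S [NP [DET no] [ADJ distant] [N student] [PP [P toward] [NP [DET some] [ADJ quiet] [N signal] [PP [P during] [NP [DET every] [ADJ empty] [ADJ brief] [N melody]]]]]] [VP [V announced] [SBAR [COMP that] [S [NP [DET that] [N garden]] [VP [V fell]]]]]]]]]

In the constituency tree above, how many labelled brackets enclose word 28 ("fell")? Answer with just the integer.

9

The word sits inside V, which is inside VP, inside S, inside SBAR, inside VP, inside S, inside SBAR, inside VP, inside S — 9 brackets in all.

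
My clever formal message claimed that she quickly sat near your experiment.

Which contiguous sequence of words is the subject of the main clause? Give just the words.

my clever formal message

The subject of the main clause is the NP immediately before the verb "claimed": "my clever formal message".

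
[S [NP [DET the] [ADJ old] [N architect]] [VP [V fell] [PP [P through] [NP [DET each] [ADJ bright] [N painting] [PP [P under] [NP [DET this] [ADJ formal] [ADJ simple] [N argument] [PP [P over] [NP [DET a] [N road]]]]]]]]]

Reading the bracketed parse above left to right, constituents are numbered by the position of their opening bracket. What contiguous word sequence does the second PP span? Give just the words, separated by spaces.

under this formal simple argument over a road

The PP opening brackets appear, in order, over: "through each bright painting under this formal simple argument over a road"; "under this formal simple argument over a road"; "over a road". The second one spans "under this formal simple argument over a road".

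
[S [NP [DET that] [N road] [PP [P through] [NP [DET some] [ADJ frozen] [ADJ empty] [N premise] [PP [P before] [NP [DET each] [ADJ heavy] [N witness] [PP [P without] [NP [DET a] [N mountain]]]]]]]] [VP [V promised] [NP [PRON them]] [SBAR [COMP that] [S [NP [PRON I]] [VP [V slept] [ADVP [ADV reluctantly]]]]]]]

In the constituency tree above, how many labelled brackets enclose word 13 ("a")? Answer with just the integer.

Counting open brackets not yet closed at "a": [S [NP [PP [NP [PP [NP [PP [NP [DET = 9.

9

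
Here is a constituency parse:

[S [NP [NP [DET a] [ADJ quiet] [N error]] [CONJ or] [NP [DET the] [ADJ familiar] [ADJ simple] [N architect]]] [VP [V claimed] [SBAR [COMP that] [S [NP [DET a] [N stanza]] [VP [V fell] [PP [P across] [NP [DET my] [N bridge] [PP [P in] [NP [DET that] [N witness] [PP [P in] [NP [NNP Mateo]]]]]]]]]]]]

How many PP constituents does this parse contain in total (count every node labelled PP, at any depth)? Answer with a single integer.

Listing each PP by its span: [PP across my bridge in that witness in Mateo]; [PP in that witness in Mateo]; [PP in Mateo] — that makes 3.

3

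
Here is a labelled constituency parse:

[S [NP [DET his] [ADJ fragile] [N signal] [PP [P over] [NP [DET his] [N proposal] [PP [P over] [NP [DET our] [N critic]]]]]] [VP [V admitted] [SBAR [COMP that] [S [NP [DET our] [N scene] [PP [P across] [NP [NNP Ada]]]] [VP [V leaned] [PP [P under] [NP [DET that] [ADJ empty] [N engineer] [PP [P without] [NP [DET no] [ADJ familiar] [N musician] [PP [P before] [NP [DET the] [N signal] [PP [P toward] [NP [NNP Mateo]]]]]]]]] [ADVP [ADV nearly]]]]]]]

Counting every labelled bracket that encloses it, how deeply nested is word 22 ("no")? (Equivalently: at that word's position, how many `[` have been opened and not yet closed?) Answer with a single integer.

10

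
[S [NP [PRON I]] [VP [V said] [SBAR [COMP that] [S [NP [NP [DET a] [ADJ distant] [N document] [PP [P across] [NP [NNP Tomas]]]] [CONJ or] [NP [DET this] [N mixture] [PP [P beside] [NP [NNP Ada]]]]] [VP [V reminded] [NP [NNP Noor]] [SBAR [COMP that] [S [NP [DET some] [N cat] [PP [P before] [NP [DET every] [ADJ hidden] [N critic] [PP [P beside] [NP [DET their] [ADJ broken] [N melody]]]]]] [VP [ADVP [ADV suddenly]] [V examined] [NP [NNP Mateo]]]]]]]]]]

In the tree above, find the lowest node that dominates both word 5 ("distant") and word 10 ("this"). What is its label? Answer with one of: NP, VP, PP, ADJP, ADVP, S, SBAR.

NP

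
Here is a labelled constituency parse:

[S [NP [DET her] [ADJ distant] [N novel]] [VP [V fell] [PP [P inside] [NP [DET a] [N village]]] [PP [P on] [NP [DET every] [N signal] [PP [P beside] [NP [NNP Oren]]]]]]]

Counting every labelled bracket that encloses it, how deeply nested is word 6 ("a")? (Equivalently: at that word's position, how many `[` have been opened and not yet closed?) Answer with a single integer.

The word sits inside DET, which is inside NP, inside PP, inside VP, inside S — 5 brackets in all.

5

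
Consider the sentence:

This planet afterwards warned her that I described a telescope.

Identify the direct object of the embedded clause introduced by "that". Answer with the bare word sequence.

a telescope

Within the embedded clause introduced by "that", the direct object of "described" is "a telescope".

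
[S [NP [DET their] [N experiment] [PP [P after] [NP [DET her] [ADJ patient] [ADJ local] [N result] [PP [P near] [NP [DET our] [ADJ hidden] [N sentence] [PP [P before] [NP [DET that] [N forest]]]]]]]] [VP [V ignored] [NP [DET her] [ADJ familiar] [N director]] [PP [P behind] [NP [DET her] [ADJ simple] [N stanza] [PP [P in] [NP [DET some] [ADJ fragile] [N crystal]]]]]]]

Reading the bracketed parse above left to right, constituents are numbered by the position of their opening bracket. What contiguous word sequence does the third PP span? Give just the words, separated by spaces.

before that forest

In left-to-right order the PP constituents are "after her patient local result near our hidden sentence before that forest"; "near our hidden sentence before that forest"; "before that forest"; "behind her simple stanza in some fragile crystal"; "in some fragile crystal". Number 3 is "before that forest".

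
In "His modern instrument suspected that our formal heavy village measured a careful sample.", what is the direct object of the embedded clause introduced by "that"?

The verb of the embedded clause introduced by "that" is "measured"; its direct object is the NP "a careful sample".

a careful sample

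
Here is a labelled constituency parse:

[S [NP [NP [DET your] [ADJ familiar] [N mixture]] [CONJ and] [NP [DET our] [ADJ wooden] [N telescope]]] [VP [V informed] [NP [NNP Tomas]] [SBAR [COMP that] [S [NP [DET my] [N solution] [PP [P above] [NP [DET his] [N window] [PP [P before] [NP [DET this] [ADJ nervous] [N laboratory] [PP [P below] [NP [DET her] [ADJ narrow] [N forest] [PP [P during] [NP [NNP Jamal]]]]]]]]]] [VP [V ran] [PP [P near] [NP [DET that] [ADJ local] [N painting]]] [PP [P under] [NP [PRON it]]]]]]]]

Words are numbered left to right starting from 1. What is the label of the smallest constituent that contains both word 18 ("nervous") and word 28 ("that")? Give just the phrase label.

The smallest bracket enclosing both words is [S my solution above his window before this nervous laboratory below her narrow forest during Jamal ran near that local painting under it], so the label is S.

S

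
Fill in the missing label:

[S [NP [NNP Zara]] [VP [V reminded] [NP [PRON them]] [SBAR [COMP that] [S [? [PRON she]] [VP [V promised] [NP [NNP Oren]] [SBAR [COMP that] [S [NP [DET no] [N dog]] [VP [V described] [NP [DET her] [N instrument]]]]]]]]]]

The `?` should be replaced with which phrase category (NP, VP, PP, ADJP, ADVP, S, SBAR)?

A constituent whose immediate children are PRON 'she' is a noun phrase: NP.

NP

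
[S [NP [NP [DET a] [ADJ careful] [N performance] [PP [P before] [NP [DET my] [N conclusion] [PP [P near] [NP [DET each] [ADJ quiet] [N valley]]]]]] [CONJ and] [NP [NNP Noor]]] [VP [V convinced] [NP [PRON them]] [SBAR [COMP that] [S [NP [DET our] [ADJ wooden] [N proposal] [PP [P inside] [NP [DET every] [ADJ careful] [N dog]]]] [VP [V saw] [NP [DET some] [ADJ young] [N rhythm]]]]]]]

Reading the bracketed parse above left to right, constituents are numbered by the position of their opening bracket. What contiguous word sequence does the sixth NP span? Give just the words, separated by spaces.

them

In left-to-right order the NP constituents are "a careful performance before my conclusion near each quiet valley and Noor"; "a careful performance before my conclusion near each quiet valley"; "my conclusion near each quiet valley"; "each quiet valley"; "Noor"; "them"; "our wooden proposal inside every careful dog"; "every careful dog"; "some young rhythm". Number 6 is "them".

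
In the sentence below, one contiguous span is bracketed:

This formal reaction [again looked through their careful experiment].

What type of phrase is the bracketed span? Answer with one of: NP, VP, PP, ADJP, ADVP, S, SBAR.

VP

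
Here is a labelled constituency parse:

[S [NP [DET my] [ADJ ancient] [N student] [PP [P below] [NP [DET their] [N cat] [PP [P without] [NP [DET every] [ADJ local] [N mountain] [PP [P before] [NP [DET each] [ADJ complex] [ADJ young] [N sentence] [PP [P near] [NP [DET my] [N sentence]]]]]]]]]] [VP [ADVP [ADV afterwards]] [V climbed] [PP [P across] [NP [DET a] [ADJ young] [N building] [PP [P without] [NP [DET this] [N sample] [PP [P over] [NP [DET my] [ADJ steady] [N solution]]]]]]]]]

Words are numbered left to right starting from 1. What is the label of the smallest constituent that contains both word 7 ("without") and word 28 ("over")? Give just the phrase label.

Both words fall inside [S my ancient student below their cat without every local mountain before each complex young sentence near my sentence afterwards climbed across a young building without this sample over my steady solution] (words 1–31), and no smaller constituent contains them both. Label: S.

S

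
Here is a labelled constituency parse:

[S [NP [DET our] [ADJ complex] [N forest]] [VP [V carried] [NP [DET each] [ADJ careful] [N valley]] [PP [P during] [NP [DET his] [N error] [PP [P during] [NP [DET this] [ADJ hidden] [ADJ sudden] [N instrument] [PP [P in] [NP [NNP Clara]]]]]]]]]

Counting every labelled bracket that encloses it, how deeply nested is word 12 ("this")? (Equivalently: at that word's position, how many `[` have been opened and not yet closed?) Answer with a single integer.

7

The word sits inside DET, which is inside NP, inside PP, inside NP, inside PP, inside VP, inside S — 7 brackets in all.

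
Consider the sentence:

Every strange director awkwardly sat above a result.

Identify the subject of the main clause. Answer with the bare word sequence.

every strange director

In the main clause the verb is "sat"; the NP preceding it, "every strange director", is the subject.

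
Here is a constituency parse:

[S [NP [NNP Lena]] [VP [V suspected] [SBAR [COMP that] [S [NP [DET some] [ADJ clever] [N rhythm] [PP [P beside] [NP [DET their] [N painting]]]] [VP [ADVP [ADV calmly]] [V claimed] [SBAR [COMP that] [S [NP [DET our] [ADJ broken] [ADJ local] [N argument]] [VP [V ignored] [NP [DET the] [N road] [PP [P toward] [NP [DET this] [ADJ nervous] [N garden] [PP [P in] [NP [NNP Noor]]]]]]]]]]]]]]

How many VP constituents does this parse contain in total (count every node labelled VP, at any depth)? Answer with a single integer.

3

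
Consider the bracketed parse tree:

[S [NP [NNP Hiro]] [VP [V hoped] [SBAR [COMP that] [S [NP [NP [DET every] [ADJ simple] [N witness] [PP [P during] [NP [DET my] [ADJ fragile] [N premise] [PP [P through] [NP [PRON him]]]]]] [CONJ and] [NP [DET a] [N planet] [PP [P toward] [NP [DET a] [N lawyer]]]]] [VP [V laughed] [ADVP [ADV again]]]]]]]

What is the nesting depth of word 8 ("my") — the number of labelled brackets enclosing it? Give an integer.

Counting open brackets not yet closed at "my": [S [VP [SBAR [S [NP [NP [PP [NP [DET = 9.

9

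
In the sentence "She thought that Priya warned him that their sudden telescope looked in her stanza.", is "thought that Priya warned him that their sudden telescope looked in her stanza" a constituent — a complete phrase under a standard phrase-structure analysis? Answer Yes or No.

"thought that Priya warned him that their sudden telescope looked in her stanza" is exactly the verb phrase [VP thought that Priya warned him that their sudden telescope looked in her stanza], a complete constituent.

Yes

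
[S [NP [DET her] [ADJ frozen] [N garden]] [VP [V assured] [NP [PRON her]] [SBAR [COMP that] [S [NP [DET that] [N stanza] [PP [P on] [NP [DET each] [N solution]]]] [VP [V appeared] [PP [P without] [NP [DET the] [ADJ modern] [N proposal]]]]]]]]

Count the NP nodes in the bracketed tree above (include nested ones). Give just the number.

The NP constituents are: [NP her frozen garden]; [NP her]; [NP that stanza on each solution]; [NP each solution]; [NP the modern proposal]. Total: 5.

5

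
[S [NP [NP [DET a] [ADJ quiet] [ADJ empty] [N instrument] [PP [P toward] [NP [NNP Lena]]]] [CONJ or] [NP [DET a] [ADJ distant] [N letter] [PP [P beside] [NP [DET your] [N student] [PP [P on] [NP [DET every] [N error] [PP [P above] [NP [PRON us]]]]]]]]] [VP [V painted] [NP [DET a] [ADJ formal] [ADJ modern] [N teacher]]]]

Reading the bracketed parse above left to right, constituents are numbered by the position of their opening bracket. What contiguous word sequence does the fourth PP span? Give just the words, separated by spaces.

In left-to-right order the PP constituents are "toward Lena"; "beside your student on every error above us"; "on every error above us"; "above us". Number 4 is "above us".

above us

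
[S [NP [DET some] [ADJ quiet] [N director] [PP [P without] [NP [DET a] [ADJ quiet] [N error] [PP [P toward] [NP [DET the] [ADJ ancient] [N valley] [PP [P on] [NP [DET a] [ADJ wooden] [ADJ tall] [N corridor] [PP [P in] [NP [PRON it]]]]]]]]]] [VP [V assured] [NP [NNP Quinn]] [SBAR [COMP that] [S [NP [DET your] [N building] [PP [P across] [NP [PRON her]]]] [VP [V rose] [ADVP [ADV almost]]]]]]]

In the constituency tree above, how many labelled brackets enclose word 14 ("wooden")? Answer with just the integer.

9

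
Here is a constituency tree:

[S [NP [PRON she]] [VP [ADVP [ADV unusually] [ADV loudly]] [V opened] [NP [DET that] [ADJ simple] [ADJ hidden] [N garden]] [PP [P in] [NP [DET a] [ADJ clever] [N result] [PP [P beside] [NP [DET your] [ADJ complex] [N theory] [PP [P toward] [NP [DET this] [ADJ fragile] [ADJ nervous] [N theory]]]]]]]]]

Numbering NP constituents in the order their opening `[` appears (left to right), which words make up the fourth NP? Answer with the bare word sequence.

your complex theory toward this fragile nervous theory

The NP opening brackets appear, in order, over: "she"; "that simple hidden garden"; "a clever result beside your complex theory toward this fragile nervous theory"; "your complex theory toward this fragile nervous theory"; "this fragile nervous theory". The fourth one spans "your complex theory toward this fragile nervous theory".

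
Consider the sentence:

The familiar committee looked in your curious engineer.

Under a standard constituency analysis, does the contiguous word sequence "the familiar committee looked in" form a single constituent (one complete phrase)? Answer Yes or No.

The sequence begins inside the noun phrase "the familiar committee" and ends inside the verb phrase "looked in your curious engineer"; it crosses a phrase boundary, so no single node in the tree spans exactly those words.

No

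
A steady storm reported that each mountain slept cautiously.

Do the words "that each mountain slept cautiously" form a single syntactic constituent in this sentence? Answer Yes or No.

Yes

"that each mountain slept cautiously" is exactly the subordinate clause [SBAR that each mountain slept cautiously], a complete constituent.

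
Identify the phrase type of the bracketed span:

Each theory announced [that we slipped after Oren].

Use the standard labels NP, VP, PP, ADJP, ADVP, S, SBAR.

SBAR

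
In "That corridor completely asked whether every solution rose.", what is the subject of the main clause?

The subject of the main clause is the NP immediately before the verb "asked": "that corridor".

that corridor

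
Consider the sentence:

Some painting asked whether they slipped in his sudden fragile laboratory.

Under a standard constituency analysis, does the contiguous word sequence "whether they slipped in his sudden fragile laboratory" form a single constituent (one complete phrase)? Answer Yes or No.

The sequence corresponds to a single SBAR node — the subordinate clause "whether they slipped in his sudden fragile laboratory".

Yes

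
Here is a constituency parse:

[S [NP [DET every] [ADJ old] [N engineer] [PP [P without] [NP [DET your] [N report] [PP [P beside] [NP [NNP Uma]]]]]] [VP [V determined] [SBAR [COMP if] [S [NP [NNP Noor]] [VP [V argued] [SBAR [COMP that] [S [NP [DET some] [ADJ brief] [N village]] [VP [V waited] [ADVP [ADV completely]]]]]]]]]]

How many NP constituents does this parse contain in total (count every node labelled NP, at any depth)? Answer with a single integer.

5

Scanning left to right, an opening `[NP` appears at word positions 1, 5, 8, 11, 14 — 5 in total.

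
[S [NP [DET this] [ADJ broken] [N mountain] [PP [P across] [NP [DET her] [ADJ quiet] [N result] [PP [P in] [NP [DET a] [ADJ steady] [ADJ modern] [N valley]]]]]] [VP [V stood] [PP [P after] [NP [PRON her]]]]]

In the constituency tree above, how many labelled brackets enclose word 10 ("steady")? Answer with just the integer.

Path from the root down to the word: S → NP → PP → NP → PP → NP → ADJ. That is 7 enclosing brackets.

7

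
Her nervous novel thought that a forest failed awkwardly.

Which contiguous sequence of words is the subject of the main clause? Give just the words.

her nervous novel

"her nervous novel" is the NP that combines with the VP headed by "thought" to form the main clause — the subject.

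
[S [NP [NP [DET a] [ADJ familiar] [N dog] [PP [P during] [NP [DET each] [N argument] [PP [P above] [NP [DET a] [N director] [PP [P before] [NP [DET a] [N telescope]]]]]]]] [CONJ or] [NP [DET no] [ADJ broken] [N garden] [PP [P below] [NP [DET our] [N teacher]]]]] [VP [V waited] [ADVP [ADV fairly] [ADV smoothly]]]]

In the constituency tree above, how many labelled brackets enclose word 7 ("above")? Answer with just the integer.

7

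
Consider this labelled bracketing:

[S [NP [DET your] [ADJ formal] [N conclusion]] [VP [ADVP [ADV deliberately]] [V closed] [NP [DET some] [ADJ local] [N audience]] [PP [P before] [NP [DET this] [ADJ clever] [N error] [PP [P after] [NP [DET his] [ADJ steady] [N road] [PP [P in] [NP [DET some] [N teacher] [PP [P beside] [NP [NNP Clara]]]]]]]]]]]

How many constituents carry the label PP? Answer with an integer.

Listing each PP by its span: [PP before this clever error after his steady road in some teacher beside Clara]; [PP after his steady road in some teacher beside Clara]; [PP in some teacher beside Clara]; [PP beside Clara] — that makes 4.

4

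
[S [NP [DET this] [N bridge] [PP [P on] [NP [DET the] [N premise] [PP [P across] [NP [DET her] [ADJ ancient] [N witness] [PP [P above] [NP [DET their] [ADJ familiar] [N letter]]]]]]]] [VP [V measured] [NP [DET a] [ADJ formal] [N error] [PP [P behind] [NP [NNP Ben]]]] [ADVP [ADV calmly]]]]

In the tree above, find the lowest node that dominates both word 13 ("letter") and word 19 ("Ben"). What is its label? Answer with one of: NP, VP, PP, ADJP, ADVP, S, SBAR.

S

Both words fall inside [S this bridge on the premise across her ancient witness above their familiar letter measured a formal error behind Ben calmly] (words 1–20), and no smaller constituent contains them both. Label: S.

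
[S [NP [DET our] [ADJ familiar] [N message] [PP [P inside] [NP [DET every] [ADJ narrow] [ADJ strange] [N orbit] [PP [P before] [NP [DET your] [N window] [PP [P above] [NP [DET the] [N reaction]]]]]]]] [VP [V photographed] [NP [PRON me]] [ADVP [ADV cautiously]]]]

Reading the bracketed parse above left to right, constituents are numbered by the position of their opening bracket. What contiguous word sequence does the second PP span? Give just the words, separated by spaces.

before your window above the reaction

In left-to-right order the PP constituents are "inside every narrow strange orbit before your window above the reaction"; "before your window above the reaction"; "above the reaction". Number 2 is "before your window above the reaction".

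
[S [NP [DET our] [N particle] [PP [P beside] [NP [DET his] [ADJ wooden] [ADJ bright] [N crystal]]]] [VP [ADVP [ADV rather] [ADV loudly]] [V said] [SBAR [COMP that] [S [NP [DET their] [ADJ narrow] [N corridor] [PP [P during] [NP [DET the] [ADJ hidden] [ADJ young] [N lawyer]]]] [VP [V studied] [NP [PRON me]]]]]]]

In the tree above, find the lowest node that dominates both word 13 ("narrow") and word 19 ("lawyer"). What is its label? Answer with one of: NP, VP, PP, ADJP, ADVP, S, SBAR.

The smallest bracket enclosing both words is [NP their narrow corridor during the hidden young lawyer], so the label is NP.

NP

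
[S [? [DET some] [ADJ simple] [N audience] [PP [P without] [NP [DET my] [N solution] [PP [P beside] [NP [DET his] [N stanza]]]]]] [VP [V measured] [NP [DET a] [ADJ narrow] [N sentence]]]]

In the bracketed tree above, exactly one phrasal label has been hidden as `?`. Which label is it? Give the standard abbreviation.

NP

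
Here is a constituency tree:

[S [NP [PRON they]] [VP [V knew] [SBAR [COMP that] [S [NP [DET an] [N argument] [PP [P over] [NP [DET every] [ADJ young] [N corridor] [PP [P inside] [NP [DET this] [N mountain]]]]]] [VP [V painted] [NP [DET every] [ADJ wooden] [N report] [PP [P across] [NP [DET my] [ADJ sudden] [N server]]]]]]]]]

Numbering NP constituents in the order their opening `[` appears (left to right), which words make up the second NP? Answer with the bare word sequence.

The NP opening brackets appear, in order, over: "they"; "an argument over every young corridor inside this mountain"; "every young corridor inside this mountain"; "this mountain"; "every wooden report across my sudden server"; "my sudden server". The second one spans "an argument over every young corridor inside this mountain".

an argument over every young corridor inside this mountain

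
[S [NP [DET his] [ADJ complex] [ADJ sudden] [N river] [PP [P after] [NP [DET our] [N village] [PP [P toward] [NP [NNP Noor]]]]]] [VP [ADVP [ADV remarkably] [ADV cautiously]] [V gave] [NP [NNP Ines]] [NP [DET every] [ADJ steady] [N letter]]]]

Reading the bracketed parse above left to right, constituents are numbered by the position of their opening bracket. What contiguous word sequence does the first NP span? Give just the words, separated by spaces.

his complex sudden river after our village toward Noor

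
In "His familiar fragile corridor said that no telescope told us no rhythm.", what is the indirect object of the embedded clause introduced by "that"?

"told" heads the VP of the embedded clause introduced by "that", and "us" is its indirect object.

us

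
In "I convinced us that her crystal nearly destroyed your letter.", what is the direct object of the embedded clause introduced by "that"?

your letter

"destroyed" heads the VP of the embedded clause introduced by "that", and "your letter" is its direct object.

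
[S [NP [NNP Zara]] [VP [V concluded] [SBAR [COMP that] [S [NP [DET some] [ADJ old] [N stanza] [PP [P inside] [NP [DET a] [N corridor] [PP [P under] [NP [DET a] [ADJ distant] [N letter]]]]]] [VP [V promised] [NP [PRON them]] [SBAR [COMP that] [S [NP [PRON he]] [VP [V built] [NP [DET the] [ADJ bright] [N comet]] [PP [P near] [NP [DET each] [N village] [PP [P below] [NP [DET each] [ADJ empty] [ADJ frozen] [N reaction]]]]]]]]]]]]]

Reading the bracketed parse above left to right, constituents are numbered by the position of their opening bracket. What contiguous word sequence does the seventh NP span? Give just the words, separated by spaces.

the bright comet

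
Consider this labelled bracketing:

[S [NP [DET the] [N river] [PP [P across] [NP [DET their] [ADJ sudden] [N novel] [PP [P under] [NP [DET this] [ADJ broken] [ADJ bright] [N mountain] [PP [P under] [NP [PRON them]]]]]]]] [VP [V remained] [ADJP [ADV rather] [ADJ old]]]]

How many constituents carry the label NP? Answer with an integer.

4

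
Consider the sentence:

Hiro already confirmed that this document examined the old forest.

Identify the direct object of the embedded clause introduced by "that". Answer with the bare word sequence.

Within the embedded clause introduced by "that", the direct object of "examined" is "the old forest".

the old forest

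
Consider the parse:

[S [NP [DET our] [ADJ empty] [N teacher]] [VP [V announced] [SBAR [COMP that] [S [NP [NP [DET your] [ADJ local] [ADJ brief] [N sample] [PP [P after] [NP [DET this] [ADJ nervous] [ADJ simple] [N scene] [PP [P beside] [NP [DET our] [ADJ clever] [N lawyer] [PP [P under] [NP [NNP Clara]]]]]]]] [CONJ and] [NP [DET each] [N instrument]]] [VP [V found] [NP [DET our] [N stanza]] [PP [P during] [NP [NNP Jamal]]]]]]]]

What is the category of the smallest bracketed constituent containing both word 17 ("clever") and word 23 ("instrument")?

NP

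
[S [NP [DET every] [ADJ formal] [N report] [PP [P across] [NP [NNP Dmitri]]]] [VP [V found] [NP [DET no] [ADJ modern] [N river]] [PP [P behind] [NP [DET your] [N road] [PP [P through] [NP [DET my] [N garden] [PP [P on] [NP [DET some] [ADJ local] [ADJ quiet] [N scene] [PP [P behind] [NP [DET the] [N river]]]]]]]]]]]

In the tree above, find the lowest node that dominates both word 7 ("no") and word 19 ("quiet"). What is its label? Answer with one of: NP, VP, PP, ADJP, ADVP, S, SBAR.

VP

The smallest bracket enclosing both words is [VP found no modern river behind your road through my garden on some local quiet scene behind the river], so the label is VP.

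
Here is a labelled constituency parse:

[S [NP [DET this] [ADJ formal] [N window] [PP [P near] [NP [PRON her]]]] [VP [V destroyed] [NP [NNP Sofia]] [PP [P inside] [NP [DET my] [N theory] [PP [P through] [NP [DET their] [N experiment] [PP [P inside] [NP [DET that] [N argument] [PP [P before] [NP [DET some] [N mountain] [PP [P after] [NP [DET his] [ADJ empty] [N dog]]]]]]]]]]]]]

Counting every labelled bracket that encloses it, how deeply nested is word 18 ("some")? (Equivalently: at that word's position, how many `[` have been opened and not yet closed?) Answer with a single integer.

Counting open brackets not yet closed at "some": [S [VP [PP [NP [PP [NP [PP [NP [PP [NP [DET = 11.

11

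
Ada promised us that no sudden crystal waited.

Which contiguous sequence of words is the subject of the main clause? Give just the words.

Ada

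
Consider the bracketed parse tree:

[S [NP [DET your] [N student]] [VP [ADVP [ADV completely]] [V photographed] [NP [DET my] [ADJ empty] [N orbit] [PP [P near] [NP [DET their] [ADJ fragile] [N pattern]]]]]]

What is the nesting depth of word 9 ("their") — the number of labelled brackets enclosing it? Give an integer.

Counting open brackets not yet closed at "their": [S [VP [NP [PP [NP [DET = 6.

6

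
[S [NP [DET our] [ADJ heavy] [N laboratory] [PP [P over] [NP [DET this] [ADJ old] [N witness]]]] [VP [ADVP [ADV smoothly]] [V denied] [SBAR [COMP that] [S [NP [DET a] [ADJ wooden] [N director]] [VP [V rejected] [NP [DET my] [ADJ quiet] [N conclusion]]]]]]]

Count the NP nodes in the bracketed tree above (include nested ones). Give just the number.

4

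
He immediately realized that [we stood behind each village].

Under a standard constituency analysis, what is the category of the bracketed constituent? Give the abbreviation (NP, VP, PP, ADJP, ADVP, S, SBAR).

The bracketed span "we stood behind each village" is headed by "stood", making it a clause (S).

S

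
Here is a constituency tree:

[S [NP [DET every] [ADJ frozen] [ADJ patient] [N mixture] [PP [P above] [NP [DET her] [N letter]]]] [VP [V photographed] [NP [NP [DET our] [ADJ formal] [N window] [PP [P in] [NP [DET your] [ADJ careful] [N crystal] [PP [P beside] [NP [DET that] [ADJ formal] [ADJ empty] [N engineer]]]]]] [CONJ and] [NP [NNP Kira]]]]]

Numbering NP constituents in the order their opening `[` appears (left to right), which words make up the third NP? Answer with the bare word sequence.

our formal window in your careful crystal beside that formal empty engineer and Kira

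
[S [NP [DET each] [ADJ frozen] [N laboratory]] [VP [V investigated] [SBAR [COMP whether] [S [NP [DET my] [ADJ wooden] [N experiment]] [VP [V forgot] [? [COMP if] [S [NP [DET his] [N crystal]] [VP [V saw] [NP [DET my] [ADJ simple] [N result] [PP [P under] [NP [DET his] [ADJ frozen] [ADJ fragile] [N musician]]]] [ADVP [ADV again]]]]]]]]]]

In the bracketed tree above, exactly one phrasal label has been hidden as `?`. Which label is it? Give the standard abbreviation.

SBAR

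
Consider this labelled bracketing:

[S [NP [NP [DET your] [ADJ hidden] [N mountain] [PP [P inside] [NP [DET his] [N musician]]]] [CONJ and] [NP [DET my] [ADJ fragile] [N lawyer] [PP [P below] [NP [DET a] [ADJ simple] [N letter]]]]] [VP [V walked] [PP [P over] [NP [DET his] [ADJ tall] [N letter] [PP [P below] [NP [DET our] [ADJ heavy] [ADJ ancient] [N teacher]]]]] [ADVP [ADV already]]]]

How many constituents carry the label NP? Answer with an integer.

Scanning left to right, an opening `[NP` appears at word positions 1, 1, 5, 8, 12, 17, 21 — 7 in total.

7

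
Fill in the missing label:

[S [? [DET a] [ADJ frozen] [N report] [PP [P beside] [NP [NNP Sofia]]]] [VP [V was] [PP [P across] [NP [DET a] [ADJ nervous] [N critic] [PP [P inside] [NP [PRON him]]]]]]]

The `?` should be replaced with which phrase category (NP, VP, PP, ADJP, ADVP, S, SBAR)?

NP

Looking at what the `?` directly dominates — DET 'a', ADJ 'frozen', N 'report', PP — this is a noun phrase (NP).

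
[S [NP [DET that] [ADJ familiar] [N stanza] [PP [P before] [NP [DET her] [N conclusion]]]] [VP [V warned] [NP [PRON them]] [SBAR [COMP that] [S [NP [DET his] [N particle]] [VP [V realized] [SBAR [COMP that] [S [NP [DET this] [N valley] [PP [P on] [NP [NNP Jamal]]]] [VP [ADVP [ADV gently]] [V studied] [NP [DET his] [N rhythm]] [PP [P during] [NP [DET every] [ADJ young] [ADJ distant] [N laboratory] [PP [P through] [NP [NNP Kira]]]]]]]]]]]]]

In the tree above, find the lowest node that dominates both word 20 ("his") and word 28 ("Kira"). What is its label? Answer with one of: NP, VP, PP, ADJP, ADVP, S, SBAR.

VP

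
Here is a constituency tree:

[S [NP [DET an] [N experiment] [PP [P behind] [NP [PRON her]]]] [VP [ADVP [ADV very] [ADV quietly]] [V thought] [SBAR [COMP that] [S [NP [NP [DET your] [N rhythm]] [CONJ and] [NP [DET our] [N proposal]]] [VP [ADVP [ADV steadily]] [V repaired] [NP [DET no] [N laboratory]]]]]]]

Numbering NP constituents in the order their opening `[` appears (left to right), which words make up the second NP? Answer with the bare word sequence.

her

Opening `[NP` markers occur at word positions 1, 4, 9, 9, 12, 16; the second of these opens the constituent [NP her].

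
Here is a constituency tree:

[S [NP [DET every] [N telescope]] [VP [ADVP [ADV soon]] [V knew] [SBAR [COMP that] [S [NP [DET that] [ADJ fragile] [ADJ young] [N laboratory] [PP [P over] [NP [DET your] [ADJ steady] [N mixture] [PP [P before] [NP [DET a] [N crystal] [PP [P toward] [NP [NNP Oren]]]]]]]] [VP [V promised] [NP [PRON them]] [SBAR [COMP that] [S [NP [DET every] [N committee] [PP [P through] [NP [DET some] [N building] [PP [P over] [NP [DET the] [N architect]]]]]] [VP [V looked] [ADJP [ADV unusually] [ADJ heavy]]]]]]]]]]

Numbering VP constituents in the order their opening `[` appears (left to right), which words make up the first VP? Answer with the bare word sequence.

soon knew that that fragile young laboratory over your steady mixture before a crystal toward Oren promised them that every committee through some building over the architect looked unusually heavy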